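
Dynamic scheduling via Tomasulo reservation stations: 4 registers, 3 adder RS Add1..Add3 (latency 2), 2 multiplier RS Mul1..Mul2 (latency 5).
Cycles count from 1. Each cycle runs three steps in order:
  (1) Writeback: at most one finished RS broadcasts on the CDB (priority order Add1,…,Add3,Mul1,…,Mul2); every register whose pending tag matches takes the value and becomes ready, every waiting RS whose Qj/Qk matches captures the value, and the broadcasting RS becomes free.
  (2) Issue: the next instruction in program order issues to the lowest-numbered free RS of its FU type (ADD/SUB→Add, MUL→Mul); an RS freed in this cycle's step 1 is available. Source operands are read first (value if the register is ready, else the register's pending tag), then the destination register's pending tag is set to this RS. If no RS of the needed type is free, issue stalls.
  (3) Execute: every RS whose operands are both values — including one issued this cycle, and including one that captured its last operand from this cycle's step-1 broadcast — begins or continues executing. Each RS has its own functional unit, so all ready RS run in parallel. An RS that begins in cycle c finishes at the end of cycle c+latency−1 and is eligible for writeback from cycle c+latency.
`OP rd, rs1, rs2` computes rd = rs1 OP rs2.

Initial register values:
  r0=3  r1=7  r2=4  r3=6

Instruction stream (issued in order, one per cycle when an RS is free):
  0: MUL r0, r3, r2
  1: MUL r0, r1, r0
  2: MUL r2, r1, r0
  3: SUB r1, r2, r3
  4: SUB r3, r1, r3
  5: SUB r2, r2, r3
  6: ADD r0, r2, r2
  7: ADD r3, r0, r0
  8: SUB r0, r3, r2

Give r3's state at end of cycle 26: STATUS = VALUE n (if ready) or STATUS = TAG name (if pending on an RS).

c1: issue MUL r0<-Mul1 | r0:Mul1,r1:7,r2:4,r3:6
c2: issue MUL r0<-Mul2 | r0:Mul2,r1:7,r2:4,r3:6
c3: stall | r0:Mul2,r1:7,r2:4,r3:6
c4: stall | r0:Mul2,r1:7,r2:4,r3:6
c5: stall | r0:Mul2,r1:7,r2:4,r3:6
c6: CDB Mul1=24; issue MUL r2<-Mul1 | r0:Mul2,r1:7,r2:Mul1,r3:6
c7: issue SUB r1<-Add1 | r0:Mul2,r1:Add1,r2:Mul1,r3:6
c8: issue SUB r3<-Add2 | r0:Mul2,r1:Add1,r2:Mul1,r3:Add2
c9: issue SUB r2<-Add3 | r0:Mul2,r1:Add1,r2:Add3,r3:Add2
c10: stall | r0:Mul2,r1:Add1,r2:Add3,r3:Add2
c11: CDB Mul2=168; stall | r0:168,r1:Add1,r2:Add3,r3:Add2
c12: stall | r0:168,r1:Add1,r2:Add3,r3:Add2
c13: stall | r0:168,r1:Add1,r2:Add3,r3:Add2
c14: stall | r0:168,r1:Add1,r2:Add3,r3:Add2
c15: stall | r0:168,r1:Add1,r2:Add3,r3:Add2
c16: CDB Mul1=1176; stall | r0:168,r1:Add1,r2:Add3,r3:Add2
c17: stall | r0:168,r1:Add1,r2:Add3,r3:Add2
c18: CDB Add1=1170; issue ADD r0<-Add1 | r0:Add1,r1:1170,r2:Add3,r3:Add2
c19: stall | r0:Add1,r1:1170,r2:Add3,r3:Add2
c20: CDB Add2=1164; issue ADD r3<-Add2 | r0:Add1,r1:1170,r2:Add3,r3:Add2
c21: stall | r0:Add1,r1:1170,r2:Add3,r3:Add2
c22: CDB Add3=12; issue SUB r0<-Add3 | r0:Add3,r1:1170,r2:12,r3:Add2
c23: - | r0:Add3,r1:1170,r2:12,r3:Add2
c24: CDB Add1=24 | r0:Add3,r1:1170,r2:12,r3:Add2
c25: - | r0:Add3,r1:1170,r2:12,r3:Add2
c26: CDB Add2=48 | r0:Add3,r1:1170,r2:12,r3:48

STATUS = VALUE 48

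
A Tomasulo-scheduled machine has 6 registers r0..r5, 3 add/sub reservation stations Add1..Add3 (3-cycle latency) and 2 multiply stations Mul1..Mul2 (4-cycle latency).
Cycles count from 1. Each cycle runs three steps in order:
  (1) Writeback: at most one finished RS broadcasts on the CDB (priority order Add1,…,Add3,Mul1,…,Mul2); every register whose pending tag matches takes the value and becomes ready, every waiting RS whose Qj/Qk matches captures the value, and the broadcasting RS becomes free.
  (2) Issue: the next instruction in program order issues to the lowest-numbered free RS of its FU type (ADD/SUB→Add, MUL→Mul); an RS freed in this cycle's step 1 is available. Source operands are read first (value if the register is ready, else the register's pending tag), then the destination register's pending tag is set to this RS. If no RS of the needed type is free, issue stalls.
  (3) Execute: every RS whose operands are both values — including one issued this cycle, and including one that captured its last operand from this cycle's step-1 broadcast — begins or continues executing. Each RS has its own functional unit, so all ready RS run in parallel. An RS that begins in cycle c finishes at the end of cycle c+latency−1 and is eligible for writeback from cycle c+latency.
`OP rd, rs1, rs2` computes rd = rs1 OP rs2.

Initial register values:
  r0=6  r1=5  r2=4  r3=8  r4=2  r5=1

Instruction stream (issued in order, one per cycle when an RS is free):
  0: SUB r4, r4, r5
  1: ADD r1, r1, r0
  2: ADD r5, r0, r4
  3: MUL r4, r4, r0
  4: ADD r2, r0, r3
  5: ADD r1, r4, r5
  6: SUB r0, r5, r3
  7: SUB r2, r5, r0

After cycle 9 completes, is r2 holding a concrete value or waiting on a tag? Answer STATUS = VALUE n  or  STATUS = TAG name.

STATUS = TAG Add1

cycle 1: issue SUB r4<-Add1 // r0:6,r1:5,r2:4,r3:8,r4:Add1,r5:1
cycle 2: issue ADD r1<-Add2 // r0:6,r1:Add2,r2:4,r3:8,r4:Add1,r5:1
cycle 3: issue ADD r5<-Add3 // r0:6,r1:Add2,r2:4,r3:8,r4:Add1,r5:Add3
cycle 4: CDB Add1=1; issue MUL r4<-Mul1 // r0:6,r1:Add2,r2:4,r3:8,r4:Mul1,r5:Add3
cycle 5: CDB Add2=11; issue ADD r2<-Add1 // r0:6,r1:11,r2:Add1,r3:8,r4:Mul1,r5:Add3
cycle 6: issue ADD r1<-Add2 // r0:6,r1:Add2,r2:Add1,r3:8,r4:Mul1,r5:Add3
cycle 7: CDB Add3=7; issue SUB r0<-Add3 // r0:Add3,r1:Add2,r2:Add1,r3:8,r4:Mul1,r5:7
cycle 8: CDB Add1=14; issue SUB r2<-Add1 // r0:Add3,r1:Add2,r2:Add1,r3:8,r4:Mul1,r5:7
cycle 9: CDB Mul1=6 // r0:Add3,r1:Add2,r2:Add1,r3:8,r4:6,r5:7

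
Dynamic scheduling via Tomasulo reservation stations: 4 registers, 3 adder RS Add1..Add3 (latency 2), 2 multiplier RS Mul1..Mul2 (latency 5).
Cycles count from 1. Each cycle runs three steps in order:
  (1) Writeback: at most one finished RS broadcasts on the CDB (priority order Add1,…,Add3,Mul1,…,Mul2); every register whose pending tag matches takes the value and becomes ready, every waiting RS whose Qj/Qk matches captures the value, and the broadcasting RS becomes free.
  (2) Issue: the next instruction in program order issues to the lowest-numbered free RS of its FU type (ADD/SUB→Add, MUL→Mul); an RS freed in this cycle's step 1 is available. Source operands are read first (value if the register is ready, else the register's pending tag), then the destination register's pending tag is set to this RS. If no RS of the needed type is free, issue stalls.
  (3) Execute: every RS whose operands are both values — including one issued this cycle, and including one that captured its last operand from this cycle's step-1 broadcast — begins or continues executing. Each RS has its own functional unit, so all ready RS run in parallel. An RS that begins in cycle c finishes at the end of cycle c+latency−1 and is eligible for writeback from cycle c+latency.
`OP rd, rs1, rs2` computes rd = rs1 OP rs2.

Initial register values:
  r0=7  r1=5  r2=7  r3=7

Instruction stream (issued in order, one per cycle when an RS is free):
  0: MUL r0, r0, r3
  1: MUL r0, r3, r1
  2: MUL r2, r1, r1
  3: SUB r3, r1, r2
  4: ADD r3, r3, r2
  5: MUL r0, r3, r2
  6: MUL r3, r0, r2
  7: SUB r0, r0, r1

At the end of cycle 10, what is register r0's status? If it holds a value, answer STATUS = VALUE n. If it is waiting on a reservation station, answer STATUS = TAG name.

STATUS = TAG Mul2

  c1: issue MUL r0<-Mul1  regs: r0:Mul1,r1:5,r2:7,r3:7
  c2: issue MUL r0<-Mul2  regs: r0:Mul2,r1:5,r2:7,r3:7
  c3: stall  regs: r0:Mul2,r1:5,r2:7,r3:7
  c4: stall  regs: r0:Mul2,r1:5,r2:7,r3:7
  c5: stall  regs: r0:Mul2,r1:5,r2:7,r3:7
  c6: CDB Mul1=49; issue MUL r2<-Mul1  regs: r0:Mul2,r1:5,r2:Mul1,r3:7
  c7: CDB Mul2=35; issue SUB r3<-Add1  regs: r0:35,r1:5,r2:Mul1,r3:Add1
  c8: issue ADD r3<-Add2  regs: r0:35,r1:5,r2:Mul1,r3:Add2
  c9: issue MUL r0<-Mul2  regs: r0:Mul2,r1:5,r2:Mul1,r3:Add2
  c10: stall  regs: r0:Mul2,r1:5,r2:Mul1,r3:Add2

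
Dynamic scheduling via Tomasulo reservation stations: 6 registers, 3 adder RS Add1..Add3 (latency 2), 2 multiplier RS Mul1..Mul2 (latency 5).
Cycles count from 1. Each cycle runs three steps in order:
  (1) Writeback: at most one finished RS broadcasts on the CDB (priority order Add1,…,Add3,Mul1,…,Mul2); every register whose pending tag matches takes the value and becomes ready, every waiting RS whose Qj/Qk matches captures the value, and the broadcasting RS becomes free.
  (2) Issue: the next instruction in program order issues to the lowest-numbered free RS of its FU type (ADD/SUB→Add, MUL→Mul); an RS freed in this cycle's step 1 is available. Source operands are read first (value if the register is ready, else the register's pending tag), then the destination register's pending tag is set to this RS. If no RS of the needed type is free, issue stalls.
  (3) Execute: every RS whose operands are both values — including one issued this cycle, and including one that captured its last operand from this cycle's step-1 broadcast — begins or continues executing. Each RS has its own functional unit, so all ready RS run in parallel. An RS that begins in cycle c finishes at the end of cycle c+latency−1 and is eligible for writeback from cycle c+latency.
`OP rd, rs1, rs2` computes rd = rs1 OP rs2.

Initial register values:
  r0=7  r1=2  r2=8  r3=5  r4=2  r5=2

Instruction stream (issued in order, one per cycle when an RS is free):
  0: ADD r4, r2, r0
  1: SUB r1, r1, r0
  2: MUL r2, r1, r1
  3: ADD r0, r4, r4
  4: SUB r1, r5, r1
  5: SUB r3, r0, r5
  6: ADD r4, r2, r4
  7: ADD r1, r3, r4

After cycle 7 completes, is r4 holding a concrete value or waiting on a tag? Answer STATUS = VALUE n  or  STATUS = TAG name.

STATUS = TAG Add2

cycle 1: issue ADD r4<-Add1 // r0:7,r1:2,r2:8,r3:5,r4:Add1,r5:2
cycle 2: issue SUB r1<-Add2 // r0:7,r1:Add2,r2:8,r3:5,r4:Add1,r5:2
cycle 3: CDB Add1=15; issue MUL r2<-Mul1 // r0:7,r1:Add2,r2:Mul1,r3:5,r4:15,r5:2
cycle 4: CDB Add2=-5; issue ADD r0<-Add1 // r0:Add1,r1:-5,r2:Mul1,r3:5,r4:15,r5:2
cycle 5: issue SUB r1<-Add2 // r0:Add1,r1:Add2,r2:Mul1,r3:5,r4:15,r5:2
cycle 6: CDB Add1=30; issue SUB r3<-Add1 // r0:30,r1:Add2,r2:Mul1,r3:Add1,r4:15,r5:2
cycle 7: CDB Add2=7; issue ADD r4<-Add2 // r0:30,r1:7,r2:Mul1,r3:Add1,r4:Add2,r5:2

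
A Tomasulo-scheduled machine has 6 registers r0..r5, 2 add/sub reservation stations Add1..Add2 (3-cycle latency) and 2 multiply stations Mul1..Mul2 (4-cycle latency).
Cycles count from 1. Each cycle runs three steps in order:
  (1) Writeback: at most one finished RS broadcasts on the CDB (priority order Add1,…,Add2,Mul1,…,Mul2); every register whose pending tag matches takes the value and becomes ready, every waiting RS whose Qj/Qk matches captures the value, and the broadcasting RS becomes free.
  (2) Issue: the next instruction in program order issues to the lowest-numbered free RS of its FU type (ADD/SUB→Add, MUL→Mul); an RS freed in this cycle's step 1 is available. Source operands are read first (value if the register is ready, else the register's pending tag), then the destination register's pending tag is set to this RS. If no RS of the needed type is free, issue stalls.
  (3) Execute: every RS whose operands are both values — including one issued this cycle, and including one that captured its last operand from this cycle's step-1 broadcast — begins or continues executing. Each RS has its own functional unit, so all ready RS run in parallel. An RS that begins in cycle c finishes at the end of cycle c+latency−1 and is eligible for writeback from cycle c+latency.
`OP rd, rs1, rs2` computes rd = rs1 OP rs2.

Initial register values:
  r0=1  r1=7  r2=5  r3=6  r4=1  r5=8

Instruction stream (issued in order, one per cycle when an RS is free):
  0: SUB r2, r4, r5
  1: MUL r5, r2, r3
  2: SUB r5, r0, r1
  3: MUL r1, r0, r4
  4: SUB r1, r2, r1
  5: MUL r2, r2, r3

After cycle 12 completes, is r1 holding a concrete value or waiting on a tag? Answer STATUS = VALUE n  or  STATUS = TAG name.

STATUS = VALUE -8

  c1: issue SUB r2<-Add1  regs: r0:1,r1:7,r2:Add1,r3:6,r4:1,r5:8
  c2: issue MUL r5<-Mul1  regs: r0:1,r1:7,r2:Add1,r3:6,r4:1,r5:Mul1
  c3: issue SUB r5<-Add2  regs: r0:1,r1:7,r2:Add1,r3:6,r4:1,r5:Add2
  c4: CDB Add1=-7; issue MUL r1<-Mul2  regs: r0:1,r1:Mul2,r2:-7,r3:6,r4:1,r5:Add2
  c5: issue SUB r1<-Add1  regs: r0:1,r1:Add1,r2:-7,r3:6,r4:1,r5:Add2
  c6: CDB Add2=-6; stall  regs: r0:1,r1:Add1,r2:-7,r3:6,r4:1,r5:-6
  c7: stall  regs: r0:1,r1:Add1,r2:-7,r3:6,r4:1,r5:-6
  c8: CDB Mul1=-42; issue MUL r2<-Mul1  regs: r0:1,r1:Add1,r2:Mul1,r3:6,r4:1,r5:-6
  c9: CDB Mul2=1  regs: r0:1,r1:Add1,r2:Mul1,r3:6,r4:1,r5:-6
  c10: -  regs: r0:1,r1:Add1,r2:Mul1,r3:6,r4:1,r5:-6
  c11: -  regs: r0:1,r1:Add1,r2:Mul1,r3:6,r4:1,r5:-6
  c12: CDB Add1=-8  regs: r0:1,r1:-8,r2:Mul1,r3:6,r4:1,r5:-6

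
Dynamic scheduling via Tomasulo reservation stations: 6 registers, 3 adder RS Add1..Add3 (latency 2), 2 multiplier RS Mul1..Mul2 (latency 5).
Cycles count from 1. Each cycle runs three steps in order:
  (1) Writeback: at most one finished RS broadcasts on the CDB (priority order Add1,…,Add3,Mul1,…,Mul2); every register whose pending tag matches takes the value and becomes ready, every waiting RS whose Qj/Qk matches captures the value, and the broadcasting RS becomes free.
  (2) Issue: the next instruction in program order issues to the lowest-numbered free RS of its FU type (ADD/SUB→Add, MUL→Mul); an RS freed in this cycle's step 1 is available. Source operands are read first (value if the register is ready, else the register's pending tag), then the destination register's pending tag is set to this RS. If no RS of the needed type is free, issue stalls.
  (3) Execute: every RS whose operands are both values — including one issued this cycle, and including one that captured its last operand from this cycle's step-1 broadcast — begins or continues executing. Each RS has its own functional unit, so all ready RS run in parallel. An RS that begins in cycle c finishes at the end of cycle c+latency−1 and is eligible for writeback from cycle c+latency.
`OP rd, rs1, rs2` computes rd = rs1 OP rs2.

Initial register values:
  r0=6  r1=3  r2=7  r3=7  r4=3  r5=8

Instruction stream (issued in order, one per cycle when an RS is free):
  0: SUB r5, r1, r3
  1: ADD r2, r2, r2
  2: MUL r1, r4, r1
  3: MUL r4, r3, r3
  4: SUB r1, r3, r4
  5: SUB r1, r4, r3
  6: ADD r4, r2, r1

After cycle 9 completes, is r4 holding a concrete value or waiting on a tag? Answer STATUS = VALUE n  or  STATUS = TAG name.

STATUS = TAG Add3

cycle 1: issue SUB r5<-Add1 // r0:6,r1:3,r2:7,r3:7,r4:3,r5:Add1
cycle 2: issue ADD r2<-Add2 // r0:6,r1:3,r2:Add2,r3:7,r4:3,r5:Add1
cycle 3: CDB Add1=-4; issue MUL r1<-Mul1 // r0:6,r1:Mul1,r2:Add2,r3:7,r4:3,r5:-4
cycle 4: CDB Add2=14; issue MUL r4<-Mul2 // r0:6,r1:Mul1,r2:14,r3:7,r4:Mul2,r5:-4
cycle 5: issue SUB r1<-Add1 // r0:6,r1:Add1,r2:14,r3:7,r4:Mul2,r5:-4
cycle 6: issue SUB r1<-Add2 // r0:6,r1:Add2,r2:14,r3:7,r4:Mul2,r5:-4
cycle 7: issue ADD r4<-Add3 // r0:6,r1:Add2,r2:14,r3:7,r4:Add3,r5:-4
cycle 8: CDB Mul1=9 // r0:6,r1:Add2,r2:14,r3:7,r4:Add3,r5:-4
cycle 9: CDB Mul2=49 // r0:6,r1:Add2,r2:14,r3:7,r4:Add3,r5:-4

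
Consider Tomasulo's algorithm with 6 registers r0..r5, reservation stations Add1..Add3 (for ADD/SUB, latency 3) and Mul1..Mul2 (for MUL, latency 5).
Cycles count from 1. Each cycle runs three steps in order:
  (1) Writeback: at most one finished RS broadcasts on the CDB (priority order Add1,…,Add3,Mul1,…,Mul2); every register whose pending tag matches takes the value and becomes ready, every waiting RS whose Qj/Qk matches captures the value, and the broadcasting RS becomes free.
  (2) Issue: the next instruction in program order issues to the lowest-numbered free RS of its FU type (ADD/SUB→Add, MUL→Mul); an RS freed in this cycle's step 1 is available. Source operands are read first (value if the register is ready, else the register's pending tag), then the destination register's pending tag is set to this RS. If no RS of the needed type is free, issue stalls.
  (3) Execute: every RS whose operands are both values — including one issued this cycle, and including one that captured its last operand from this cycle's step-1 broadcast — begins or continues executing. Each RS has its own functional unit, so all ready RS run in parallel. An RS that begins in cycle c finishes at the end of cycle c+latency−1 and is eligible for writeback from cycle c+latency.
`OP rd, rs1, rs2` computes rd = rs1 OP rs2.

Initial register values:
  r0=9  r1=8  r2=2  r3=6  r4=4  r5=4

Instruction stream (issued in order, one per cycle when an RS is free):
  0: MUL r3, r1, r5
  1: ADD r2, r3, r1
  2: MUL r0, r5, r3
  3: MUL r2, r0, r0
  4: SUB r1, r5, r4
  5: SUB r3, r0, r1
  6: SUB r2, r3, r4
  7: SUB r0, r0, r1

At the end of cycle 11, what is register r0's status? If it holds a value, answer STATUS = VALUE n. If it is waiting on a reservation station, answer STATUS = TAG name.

STATUS = TAG Add2

  c1: issue MUL r3<-Mul1  regs: r0:9,r1:8,r2:2,r3:Mul1,r4:4,r5:4
  c2: issue ADD r2<-Add1  regs: r0:9,r1:8,r2:Add1,r3:Mul1,r4:4,r5:4
  c3: issue MUL r0<-Mul2  regs: r0:Mul2,r1:8,r2:Add1,r3:Mul1,r4:4,r5:4
  c4: stall  regs: r0:Mul2,r1:8,r2:Add1,r3:Mul1,r4:4,r5:4
  c5: stall  regs: r0:Mul2,r1:8,r2:Add1,r3:Mul1,r4:4,r5:4
  c6: CDB Mul1=32; issue MUL r2<-Mul1  regs: r0:Mul2,r1:8,r2:Mul1,r3:32,r4:4,r5:4
  c7: issue SUB r1<-Add2  regs: r0:Mul2,r1:Add2,r2:Mul1,r3:32,r4:4,r5:4
  c8: issue SUB r3<-Add3  regs: r0:Mul2,r1:Add2,r2:Mul1,r3:Add3,r4:4,r5:4
  c9: CDB Add1=40; issue SUB r2<-Add1  regs: r0:Mul2,r1:Add2,r2:Add1,r3:Add3,r4:4,r5:4
  c10: CDB Add2=0; issue SUB r0<-Add2  regs: r0:Add2,r1:0,r2:Add1,r3:Add3,r4:4,r5:4
  c11: CDB Mul2=128  regs: r0:Add2,r1:0,r2:Add1,r3:Add3,r4:4,r5:4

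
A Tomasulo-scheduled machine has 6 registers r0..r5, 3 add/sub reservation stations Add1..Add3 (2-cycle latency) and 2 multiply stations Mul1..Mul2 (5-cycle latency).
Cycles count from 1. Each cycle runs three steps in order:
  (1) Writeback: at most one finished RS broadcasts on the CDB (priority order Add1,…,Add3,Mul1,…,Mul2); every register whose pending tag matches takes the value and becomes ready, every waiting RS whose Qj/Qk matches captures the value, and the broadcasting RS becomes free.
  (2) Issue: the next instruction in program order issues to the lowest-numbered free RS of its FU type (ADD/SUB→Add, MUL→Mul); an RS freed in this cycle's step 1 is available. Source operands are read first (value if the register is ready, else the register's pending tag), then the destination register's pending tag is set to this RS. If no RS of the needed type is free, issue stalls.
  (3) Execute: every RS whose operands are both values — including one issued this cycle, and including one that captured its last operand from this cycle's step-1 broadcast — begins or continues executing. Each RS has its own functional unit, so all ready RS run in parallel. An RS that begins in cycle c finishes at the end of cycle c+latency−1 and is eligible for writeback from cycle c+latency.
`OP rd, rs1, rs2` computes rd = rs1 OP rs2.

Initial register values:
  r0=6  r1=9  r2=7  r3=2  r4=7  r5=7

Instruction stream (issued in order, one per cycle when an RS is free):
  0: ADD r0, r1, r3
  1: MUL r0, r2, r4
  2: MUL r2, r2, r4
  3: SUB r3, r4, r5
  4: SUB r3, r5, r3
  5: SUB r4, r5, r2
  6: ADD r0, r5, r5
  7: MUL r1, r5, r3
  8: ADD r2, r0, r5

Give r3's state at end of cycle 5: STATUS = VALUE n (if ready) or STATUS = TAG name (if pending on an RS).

STATUS = TAG Add2

c1: issue ADD r0<-Add1 | r0:Add1,r1:9,r2:7,r3:2,r4:7,r5:7
c2: issue MUL r0<-Mul1 | r0:Mul1,r1:9,r2:7,r3:2,r4:7,r5:7
c3: CDB Add1=11; issue MUL r2<-Mul2 | r0:Mul1,r1:9,r2:Mul2,r3:2,r4:7,r5:7
c4: issue SUB r3<-Add1 | r0:Mul1,r1:9,r2:Mul2,r3:Add1,r4:7,r5:7
c5: issue SUB r3<-Add2 | r0:Mul1,r1:9,r2:Mul2,r3:Add2,r4:7,r5:7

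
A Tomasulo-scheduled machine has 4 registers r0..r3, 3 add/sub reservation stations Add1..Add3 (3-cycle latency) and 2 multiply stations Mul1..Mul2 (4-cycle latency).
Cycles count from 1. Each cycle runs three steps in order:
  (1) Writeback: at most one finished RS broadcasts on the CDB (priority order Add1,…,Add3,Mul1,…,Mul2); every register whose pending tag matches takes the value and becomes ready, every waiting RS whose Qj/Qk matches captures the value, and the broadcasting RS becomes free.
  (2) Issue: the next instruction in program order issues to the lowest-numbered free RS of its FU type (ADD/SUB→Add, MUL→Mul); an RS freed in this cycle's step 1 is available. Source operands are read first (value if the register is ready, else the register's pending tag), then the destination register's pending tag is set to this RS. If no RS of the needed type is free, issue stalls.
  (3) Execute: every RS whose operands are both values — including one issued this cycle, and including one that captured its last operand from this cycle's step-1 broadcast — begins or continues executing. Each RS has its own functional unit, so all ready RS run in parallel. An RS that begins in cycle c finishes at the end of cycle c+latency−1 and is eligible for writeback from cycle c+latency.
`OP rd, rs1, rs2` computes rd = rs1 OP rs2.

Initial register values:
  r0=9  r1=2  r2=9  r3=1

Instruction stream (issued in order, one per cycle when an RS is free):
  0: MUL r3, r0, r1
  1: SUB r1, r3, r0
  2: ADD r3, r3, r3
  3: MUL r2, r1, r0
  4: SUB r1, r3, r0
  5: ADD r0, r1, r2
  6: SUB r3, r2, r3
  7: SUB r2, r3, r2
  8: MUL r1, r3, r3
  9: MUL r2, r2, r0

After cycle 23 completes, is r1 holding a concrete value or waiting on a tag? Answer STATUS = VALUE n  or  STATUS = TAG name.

STATUS = VALUE 2025

cycle 1: issue MUL r3<-Mul1 // r0:9,r1:2,r2:9,r3:Mul1
cycle 2: issue SUB r1<-Add1 // r0:9,r1:Add1,r2:9,r3:Mul1
cycle 3: issue ADD r3<-Add2 // r0:9,r1:Add1,r2:9,r3:Add2
cycle 4: issue MUL r2<-Mul2 // r0:9,r1:Add1,r2:Mul2,r3:Add2
cycle 5: CDB Mul1=18; issue SUB r1<-Add3 // r0:9,r1:Add3,r2:Mul2,r3:Add2
cycle 6: stall // r0:9,r1:Add3,r2:Mul2,r3:Add2
cycle 7: stall // r0:9,r1:Add3,r2:Mul2,r3:Add2
cycle 8: CDB Add1=9; issue ADD r0<-Add1 // r0:Add1,r1:Add3,r2:Mul2,r3:Add2
cycle 9: CDB Add2=36; issue SUB r3<-Add2 // r0:Add1,r1:Add3,r2:Mul2,r3:Add2
cycle 10: stall // r0:Add1,r1:Add3,r2:Mul2,r3:Add2
cycle 11: stall // r0:Add1,r1:Add3,r2:Mul2,r3:Add2
cycle 12: CDB Add3=27; issue SUB r2<-Add3 // r0:Add1,r1:27,r2:Add3,r3:Add2
cycle 13: CDB Mul2=81; issue MUL r1<-Mul1 // r0:Add1,r1:Mul1,r2:Add3,r3:Add2
cycle 14: issue MUL r2<-Mul2 // r0:Add1,r1:Mul1,r2:Mul2,r3:Add2
cycle 15: - // r0:Add1,r1:Mul1,r2:Mul2,r3:Add2
cycle 16: CDB Add1=108 // r0:108,r1:Mul1,r2:Mul2,r3:Add2
cycle 17: CDB Add2=45 // r0:108,r1:Mul1,r2:Mul2,r3:45
cycle 18: - // r0:108,r1:Mul1,r2:Mul2,r3:45
cycle 19: - // r0:108,r1:Mul1,r2:Mul2,r3:45
cycle 20: CDB Add3=-36 // r0:108,r1:Mul1,r2:Mul2,r3:45
cycle 21: CDB Mul1=2025 // r0:108,r1:2025,r2:Mul2,r3:45
cycle 22: - // r0:108,r1:2025,r2:Mul2,r3:45
cycle 23: - // r0:108,r1:2025,r2:Mul2,r3:45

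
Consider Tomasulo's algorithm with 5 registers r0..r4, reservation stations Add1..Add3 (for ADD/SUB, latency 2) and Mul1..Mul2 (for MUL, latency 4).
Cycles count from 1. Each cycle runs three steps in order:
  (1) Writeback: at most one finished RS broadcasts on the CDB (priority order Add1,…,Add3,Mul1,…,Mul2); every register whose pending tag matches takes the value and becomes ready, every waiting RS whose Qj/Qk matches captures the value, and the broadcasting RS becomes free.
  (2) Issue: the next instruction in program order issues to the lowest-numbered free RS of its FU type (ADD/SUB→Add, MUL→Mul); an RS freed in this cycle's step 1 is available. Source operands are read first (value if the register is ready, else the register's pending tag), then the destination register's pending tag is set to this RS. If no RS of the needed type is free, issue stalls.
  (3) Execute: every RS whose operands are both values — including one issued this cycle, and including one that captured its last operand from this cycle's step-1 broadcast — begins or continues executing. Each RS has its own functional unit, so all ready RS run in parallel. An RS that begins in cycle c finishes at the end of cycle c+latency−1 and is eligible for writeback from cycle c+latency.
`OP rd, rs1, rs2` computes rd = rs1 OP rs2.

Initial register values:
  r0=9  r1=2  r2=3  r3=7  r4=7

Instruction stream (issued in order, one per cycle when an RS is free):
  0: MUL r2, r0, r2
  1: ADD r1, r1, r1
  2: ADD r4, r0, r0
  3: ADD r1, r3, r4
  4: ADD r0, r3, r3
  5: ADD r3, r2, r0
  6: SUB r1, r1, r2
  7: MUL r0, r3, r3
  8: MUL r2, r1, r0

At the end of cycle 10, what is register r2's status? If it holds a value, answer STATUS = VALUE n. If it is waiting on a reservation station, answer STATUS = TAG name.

  c1: issue MUL r2<-Mul1  regs: r0:9,r1:2,r2:Mul1,r3:7,r4:7
  c2: issue ADD r1<-Add1  regs: r0:9,r1:Add1,r2:Mul1,r3:7,r4:7
  c3: issue ADD r4<-Add2  regs: r0:9,r1:Add1,r2:Mul1,r3:7,r4:Add2
  c4: CDB Add1=4; issue ADD r1<-Add1  regs: r0:9,r1:Add1,r2:Mul1,r3:7,r4:Add2
  c5: CDB Add2=18; issue ADD r0<-Add2  regs: r0:Add2,r1:Add1,r2:Mul1,r3:7,r4:18
  c6: CDB Mul1=27; issue ADD r3<-Add3  regs: r0:Add2,r1:Add1,r2:27,r3:Add3,r4:18
  c7: CDB Add1=25; issue SUB r1<-Add1  regs: r0:Add2,r1:Add1,r2:27,r3:Add3,r4:18
  c8: CDB Add2=14; issue MUL r0<-Mul1  regs: r0:Mul1,r1:Add1,r2:27,r3:Add3,r4:18
  c9: CDB Add1=-2; issue MUL r2<-Mul2  regs: r0:Mul1,r1:-2,r2:Mul2,r3:Add3,r4:18
  c10: CDB Add3=41  regs: r0:Mul1,r1:-2,r2:Mul2,r3:41,r4:18

STATUS = TAG Mul2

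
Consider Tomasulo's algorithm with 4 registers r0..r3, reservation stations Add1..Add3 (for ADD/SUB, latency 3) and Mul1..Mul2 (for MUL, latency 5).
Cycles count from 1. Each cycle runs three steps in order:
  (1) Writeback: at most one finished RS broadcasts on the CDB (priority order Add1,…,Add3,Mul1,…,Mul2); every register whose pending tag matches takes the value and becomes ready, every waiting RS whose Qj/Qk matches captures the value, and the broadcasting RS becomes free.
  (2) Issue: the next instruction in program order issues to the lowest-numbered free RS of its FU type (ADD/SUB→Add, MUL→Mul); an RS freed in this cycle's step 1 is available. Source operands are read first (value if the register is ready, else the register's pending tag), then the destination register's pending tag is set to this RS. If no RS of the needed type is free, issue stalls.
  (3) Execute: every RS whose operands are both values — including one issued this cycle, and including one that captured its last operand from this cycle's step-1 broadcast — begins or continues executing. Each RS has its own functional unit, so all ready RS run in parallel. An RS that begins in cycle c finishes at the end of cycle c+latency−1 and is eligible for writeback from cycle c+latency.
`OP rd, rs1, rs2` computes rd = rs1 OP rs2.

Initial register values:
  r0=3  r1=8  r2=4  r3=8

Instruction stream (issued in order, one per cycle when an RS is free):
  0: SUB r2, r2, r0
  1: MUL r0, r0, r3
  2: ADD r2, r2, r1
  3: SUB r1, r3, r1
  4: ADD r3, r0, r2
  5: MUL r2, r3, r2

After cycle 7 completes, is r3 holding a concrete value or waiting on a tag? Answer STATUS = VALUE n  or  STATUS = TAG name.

STATUS = TAG Add3

c1: issue SUB r2<-Add1 | r0:3,r1:8,r2:Add1,r3:8
c2: issue MUL r0<-Mul1 | r0:Mul1,r1:8,r2:Add1,r3:8
c3: issue ADD r2<-Add2 | r0:Mul1,r1:8,r2:Add2,r3:8
c4: CDB Add1=1; issue SUB r1<-Add1 | r0:Mul1,r1:Add1,r2:Add2,r3:8
c5: issue ADD r3<-Add3 | r0:Mul1,r1:Add1,r2:Add2,r3:Add3
c6: issue MUL r2<-Mul2 | r0:Mul1,r1:Add1,r2:Mul2,r3:Add3
c7: CDB Add1=0 | r0:Mul1,r1:0,r2:Mul2,r3:Add3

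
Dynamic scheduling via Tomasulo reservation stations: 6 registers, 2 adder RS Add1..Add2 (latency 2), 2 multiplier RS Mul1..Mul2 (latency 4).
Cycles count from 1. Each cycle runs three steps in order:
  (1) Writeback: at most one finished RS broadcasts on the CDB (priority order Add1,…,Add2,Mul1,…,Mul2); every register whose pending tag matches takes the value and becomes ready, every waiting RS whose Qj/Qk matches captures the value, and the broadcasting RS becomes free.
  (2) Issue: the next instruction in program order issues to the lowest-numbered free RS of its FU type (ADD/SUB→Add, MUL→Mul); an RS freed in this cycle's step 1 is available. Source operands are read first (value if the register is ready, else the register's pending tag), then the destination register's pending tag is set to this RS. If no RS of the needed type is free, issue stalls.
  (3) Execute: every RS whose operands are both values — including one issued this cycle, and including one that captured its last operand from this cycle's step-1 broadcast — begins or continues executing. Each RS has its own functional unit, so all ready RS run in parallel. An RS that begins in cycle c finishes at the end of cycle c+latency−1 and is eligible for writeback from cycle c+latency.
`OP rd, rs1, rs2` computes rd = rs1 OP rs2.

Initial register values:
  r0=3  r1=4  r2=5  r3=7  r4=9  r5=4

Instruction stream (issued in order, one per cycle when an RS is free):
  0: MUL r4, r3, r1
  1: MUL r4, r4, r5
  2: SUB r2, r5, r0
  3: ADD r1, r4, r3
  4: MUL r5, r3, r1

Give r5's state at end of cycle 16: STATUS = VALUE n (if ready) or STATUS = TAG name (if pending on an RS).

STATUS = VALUE 833

cycle 1: issue MUL r4<-Mul1 // r0:3,r1:4,r2:5,r3:7,r4:Mul1,r5:4
cycle 2: issue MUL r4<-Mul2 // r0:3,r1:4,r2:5,r3:7,r4:Mul2,r5:4
cycle 3: issue SUB r2<-Add1 // r0:3,r1:4,r2:Add1,r3:7,r4:Mul2,r5:4
cycle 4: issue ADD r1<-Add2 // r0:3,r1:Add2,r2:Add1,r3:7,r4:Mul2,r5:4
cycle 5: CDB Add1=1; stall // r0:3,r1:Add2,r2:1,r3:7,r4:Mul2,r5:4
cycle 6: CDB Mul1=28; issue MUL r5<-Mul1 // r0:3,r1:Add2,r2:1,r3:7,r4:Mul2,r5:Mul1
cycle 7: - // r0:3,r1:Add2,r2:1,r3:7,r4:Mul2,r5:Mul1
cycle 8: - // r0:3,r1:Add2,r2:1,r3:7,r4:Mul2,r5:Mul1
cycle 9: - // r0:3,r1:Add2,r2:1,r3:7,r4:Mul2,r5:Mul1
cycle 10: CDB Mul2=112 // r0:3,r1:Add2,r2:1,r3:7,r4:112,r5:Mul1
cycle 11: - // r0:3,r1:Add2,r2:1,r3:7,r4:112,r5:Mul1
cycle 12: CDB Add2=119 // r0:3,r1:119,r2:1,r3:7,r4:112,r5:Mul1
cycle 13: - // r0:3,r1:119,r2:1,r3:7,r4:112,r5:Mul1
cycle 14: - // r0:3,r1:119,r2:1,r3:7,r4:112,r5:Mul1
cycle 15: - // r0:3,r1:119,r2:1,r3:7,r4:112,r5:Mul1
cycle 16: CDB Mul1=833 // r0:3,r1:119,r2:1,r3:7,r4:112,r5:833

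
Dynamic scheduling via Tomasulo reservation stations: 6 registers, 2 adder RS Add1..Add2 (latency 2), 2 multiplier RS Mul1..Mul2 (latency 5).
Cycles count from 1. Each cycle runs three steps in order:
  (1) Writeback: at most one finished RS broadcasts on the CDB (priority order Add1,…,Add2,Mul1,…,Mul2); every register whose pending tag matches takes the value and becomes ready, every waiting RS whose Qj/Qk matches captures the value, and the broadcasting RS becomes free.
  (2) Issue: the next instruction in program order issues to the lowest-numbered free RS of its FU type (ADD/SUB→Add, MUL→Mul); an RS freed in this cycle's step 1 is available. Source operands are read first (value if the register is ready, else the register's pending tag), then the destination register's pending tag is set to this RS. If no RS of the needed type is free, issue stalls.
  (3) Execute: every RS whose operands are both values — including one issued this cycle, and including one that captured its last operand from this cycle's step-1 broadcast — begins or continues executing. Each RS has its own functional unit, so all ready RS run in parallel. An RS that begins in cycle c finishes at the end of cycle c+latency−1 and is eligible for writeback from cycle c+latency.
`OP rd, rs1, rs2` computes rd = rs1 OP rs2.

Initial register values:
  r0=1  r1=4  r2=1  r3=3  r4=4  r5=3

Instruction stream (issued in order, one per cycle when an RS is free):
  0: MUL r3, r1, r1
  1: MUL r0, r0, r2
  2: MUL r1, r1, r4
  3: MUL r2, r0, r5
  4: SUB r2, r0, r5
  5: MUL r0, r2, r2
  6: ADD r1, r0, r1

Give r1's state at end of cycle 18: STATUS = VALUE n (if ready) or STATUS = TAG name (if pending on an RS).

c1: issue MUL r3<-Mul1 | r0:1,r1:4,r2:1,r3:Mul1,r4:4,r5:3
c2: issue MUL r0<-Mul2 | r0:Mul2,r1:4,r2:1,r3:Mul1,r4:4,r5:3
c3: stall | r0:Mul2,r1:4,r2:1,r3:Mul1,r4:4,r5:3
c4: stall | r0:Mul2,r1:4,r2:1,r3:Mul1,r4:4,r5:3
c5: stall | r0:Mul2,r1:4,r2:1,r3:Mul1,r4:4,r5:3
c6: CDB Mul1=16; issue MUL r1<-Mul1 | r0:Mul2,r1:Mul1,r2:1,r3:16,r4:4,r5:3
c7: CDB Mul2=1; issue MUL r2<-Mul2 | r0:1,r1:Mul1,r2:Mul2,r3:16,r4:4,r5:3
c8: issue SUB r2<-Add1 | r0:1,r1:Mul1,r2:Add1,r3:16,r4:4,r5:3
c9: stall | r0:1,r1:Mul1,r2:Add1,r3:16,r4:4,r5:3
c10: CDB Add1=-2; stall | r0:1,r1:Mul1,r2:-2,r3:16,r4:4,r5:3
c11: CDB Mul1=16; issue MUL r0<-Mul1 | r0:Mul1,r1:16,r2:-2,r3:16,r4:4,r5:3
c12: CDB Mul2=3; issue ADD r1<-Add1 | r0:Mul1,r1:Add1,r2:-2,r3:16,r4:4,r5:3
c13: - | r0:Mul1,r1:Add1,r2:-2,r3:16,r4:4,r5:3
c14: - | r0:Mul1,r1:Add1,r2:-2,r3:16,r4:4,r5:3
c15: - | r0:Mul1,r1:Add1,r2:-2,r3:16,r4:4,r5:3
c16: CDB Mul1=4 | r0:4,r1:Add1,r2:-2,r3:16,r4:4,r5:3
c17: - | r0:4,r1:Add1,r2:-2,r3:16,r4:4,r5:3
c18: CDB Add1=20 | r0:4,r1:20,r2:-2,r3:16,r4:4,r5:3

STATUS = VALUE 20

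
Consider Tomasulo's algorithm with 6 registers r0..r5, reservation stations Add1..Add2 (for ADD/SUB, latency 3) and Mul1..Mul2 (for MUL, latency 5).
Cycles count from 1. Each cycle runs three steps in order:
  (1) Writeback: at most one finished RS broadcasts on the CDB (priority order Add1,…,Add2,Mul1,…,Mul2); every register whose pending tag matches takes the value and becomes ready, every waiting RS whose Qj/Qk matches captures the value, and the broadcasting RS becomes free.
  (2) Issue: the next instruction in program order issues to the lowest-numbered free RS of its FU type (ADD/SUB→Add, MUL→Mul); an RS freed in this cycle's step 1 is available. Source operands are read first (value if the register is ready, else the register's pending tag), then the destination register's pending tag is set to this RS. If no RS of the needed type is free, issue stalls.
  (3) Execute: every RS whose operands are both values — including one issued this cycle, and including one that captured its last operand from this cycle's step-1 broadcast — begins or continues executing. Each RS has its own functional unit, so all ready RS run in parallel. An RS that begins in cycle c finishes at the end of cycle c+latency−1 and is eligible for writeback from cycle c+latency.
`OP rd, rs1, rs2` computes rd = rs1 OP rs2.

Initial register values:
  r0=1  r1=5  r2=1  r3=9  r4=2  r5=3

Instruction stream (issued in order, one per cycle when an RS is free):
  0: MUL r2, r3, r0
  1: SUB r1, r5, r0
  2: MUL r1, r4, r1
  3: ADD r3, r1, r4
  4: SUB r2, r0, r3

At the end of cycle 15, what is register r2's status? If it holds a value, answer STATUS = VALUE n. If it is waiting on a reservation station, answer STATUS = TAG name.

STATUS = TAG Add1

cycle 1: issue MUL r2<-Mul1 // r0:1,r1:5,r2:Mul1,r3:9,r4:2,r5:3
cycle 2: issue SUB r1<-Add1 // r0:1,r1:Add1,r2:Mul1,r3:9,r4:2,r5:3
cycle 3: issue MUL r1<-Mul2 // r0:1,r1:Mul2,r2:Mul1,r3:9,r4:2,r5:3
cycle 4: issue ADD r3<-Add2 // r0:1,r1:Mul2,r2:Mul1,r3:Add2,r4:2,r5:3
cycle 5: CDB Add1=2; issue SUB r2<-Add1 // r0:1,r1:Mul2,r2:Add1,r3:Add2,r4:2,r5:3
cycle 6: CDB Mul1=9 // r0:1,r1:Mul2,r2:Add1,r3:Add2,r4:2,r5:3
cycle 7: - // r0:1,r1:Mul2,r2:Add1,r3:Add2,r4:2,r5:3
cycle 8: - // r0:1,r1:Mul2,r2:Add1,r3:Add2,r4:2,r5:3
cycle 9: - // r0:1,r1:Mul2,r2:Add1,r3:Add2,r4:2,r5:3
cycle 10: CDB Mul2=4 // r0:1,r1:4,r2:Add1,r3:Add2,r4:2,r5:3
cycle 11: - // r0:1,r1:4,r2:Add1,r3:Add2,r4:2,r5:3
cycle 12: - // r0:1,r1:4,r2:Add1,r3:Add2,r4:2,r5:3
cycle 13: CDB Add2=6 // r0:1,r1:4,r2:Add1,r3:6,r4:2,r5:3
cycle 14: - // r0:1,r1:4,r2:Add1,r3:6,r4:2,r5:3
cycle 15: - // r0:1,r1:4,r2:Add1,r3:6,r4:2,r5:3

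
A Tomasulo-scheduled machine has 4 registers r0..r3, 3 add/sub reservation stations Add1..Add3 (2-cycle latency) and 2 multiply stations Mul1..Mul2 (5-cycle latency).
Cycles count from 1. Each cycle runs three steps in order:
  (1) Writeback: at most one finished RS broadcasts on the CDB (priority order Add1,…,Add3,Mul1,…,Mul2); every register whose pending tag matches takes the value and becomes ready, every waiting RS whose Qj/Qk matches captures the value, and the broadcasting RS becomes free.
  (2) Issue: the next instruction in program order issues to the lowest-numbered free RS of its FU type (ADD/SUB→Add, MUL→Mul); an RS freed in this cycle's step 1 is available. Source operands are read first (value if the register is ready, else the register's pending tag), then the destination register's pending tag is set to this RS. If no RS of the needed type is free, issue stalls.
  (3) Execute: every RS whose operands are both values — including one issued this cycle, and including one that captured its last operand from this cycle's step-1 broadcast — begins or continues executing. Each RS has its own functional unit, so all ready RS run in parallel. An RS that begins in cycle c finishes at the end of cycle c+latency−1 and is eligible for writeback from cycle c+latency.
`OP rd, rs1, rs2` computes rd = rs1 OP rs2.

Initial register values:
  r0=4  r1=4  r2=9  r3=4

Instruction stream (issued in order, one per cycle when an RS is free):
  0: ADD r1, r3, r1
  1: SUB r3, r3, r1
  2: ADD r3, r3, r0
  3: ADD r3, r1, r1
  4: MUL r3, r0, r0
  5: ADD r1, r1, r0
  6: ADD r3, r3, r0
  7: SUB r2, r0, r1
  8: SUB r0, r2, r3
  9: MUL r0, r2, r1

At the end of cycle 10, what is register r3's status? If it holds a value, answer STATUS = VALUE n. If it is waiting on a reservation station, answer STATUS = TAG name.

c1: issue ADD r1<-Add1 | r0:4,r1:Add1,r2:9,r3:4
c2: issue SUB r3<-Add2 | r0:4,r1:Add1,r2:9,r3:Add2
c3: CDB Add1=8; issue ADD r3<-Add1 | r0:4,r1:8,r2:9,r3:Add1
c4: issue ADD r3<-Add3 | r0:4,r1:8,r2:9,r3:Add3
c5: CDB Add2=-4; issue MUL r3<-Mul1 | r0:4,r1:8,r2:9,r3:Mul1
c6: CDB Add3=16; issue ADD r1<-Add2 | r0:4,r1:Add2,r2:9,r3:Mul1
c7: CDB Add1=0; issue ADD r3<-Add1 | r0:4,r1:Add2,r2:9,r3:Add1
c8: CDB Add2=12; issue SUB r2<-Add2 | r0:4,r1:12,r2:Add2,r3:Add1
c9: issue SUB r0<-Add3 | r0:Add3,r1:12,r2:Add2,r3:Add1
c10: CDB Add2=-8; issue MUL r0<-Mul2 | r0:Mul2,r1:12,r2:-8,r3:Add1

STATUS = TAG Add1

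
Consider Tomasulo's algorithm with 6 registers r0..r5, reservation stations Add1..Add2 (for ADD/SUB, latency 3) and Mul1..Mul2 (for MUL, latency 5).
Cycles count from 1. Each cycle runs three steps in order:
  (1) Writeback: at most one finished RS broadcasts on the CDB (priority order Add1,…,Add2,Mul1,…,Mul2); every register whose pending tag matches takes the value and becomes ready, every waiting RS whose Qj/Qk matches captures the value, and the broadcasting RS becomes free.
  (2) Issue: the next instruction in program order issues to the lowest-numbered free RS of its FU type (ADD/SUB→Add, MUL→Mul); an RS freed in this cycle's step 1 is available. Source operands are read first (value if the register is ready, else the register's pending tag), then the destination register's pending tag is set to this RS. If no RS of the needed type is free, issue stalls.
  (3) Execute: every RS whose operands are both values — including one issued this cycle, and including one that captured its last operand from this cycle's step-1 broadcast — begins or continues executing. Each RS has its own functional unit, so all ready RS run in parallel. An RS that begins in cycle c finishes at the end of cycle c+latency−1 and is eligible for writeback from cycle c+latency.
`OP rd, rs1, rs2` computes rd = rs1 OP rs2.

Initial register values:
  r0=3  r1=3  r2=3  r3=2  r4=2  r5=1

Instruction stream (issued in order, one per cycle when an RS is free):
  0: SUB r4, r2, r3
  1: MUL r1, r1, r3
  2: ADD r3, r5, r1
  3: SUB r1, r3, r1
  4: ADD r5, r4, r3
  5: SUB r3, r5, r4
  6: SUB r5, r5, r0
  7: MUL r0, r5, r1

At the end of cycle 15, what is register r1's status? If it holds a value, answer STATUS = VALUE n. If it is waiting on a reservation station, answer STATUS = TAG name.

STATUS = VALUE 1

cycle 1: issue SUB r4<-Add1 // r0:3,r1:3,r2:3,r3:2,r4:Add1,r5:1
cycle 2: issue MUL r1<-Mul1 // r0:3,r1:Mul1,r2:3,r3:2,r4:Add1,r5:1
cycle 3: issue ADD r3<-Add2 // r0:3,r1:Mul1,r2:3,r3:Add2,r4:Add1,r5:1
cycle 4: CDB Add1=1; issue SUB r1<-Add1 // r0:3,r1:Add1,r2:3,r3:Add2,r4:1,r5:1
cycle 5: stall // r0:3,r1:Add1,r2:3,r3:Add2,r4:1,r5:1
cycle 6: stall // r0:3,r1:Add1,r2:3,r3:Add2,r4:1,r5:1
cycle 7: CDB Mul1=6; stall // r0:3,r1:Add1,r2:3,r3:Add2,r4:1,r5:1
cycle 8: stall // r0:3,r1:Add1,r2:3,r3:Add2,r4:1,r5:1
cycle 9: stall // r0:3,r1:Add1,r2:3,r3:Add2,r4:1,r5:1
cycle 10: CDB Add2=7; issue ADD r5<-Add2 // r0:3,r1:Add1,r2:3,r3:7,r4:1,r5:Add2
cycle 11: stall // r0:3,r1:Add1,r2:3,r3:7,r4:1,r5:Add2
cycle 12: stall // r0:3,r1:Add1,r2:3,r3:7,r4:1,r5:Add2
cycle 13: CDB Add1=1; issue SUB r3<-Add1 // r0:3,r1:1,r2:3,r3:Add1,r4:1,r5:Add2
cycle 14: CDB Add2=8; issue SUB r5<-Add2 // r0:3,r1:1,r2:3,r3:Add1,r4:1,r5:Add2
cycle 15: issue MUL r0<-Mul1 // r0:Mul1,r1:1,r2:3,r3:Add1,r4:1,r5:Add2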